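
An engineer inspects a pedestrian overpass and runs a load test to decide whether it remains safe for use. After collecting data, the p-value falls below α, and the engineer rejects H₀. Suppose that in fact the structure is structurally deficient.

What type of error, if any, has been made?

No error — this is a correct decision.

The conventional null hypothesis here is that the structure meets the required load capacity (safe).
The test rejected a false H₀ — the decision matches the true state.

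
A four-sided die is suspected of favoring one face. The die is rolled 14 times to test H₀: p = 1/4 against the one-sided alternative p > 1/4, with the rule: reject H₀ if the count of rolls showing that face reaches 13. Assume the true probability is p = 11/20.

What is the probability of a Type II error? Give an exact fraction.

Under the alternative p = 11/20, S ~ Binomial(14, 11/20); β is the probability the test does not reject, P(S < 13).
Equivalently, β = 1 − P(S ≥ 13) = 1633670388436281453/1638400000000000000.

1633670388436281453/1638400000000000000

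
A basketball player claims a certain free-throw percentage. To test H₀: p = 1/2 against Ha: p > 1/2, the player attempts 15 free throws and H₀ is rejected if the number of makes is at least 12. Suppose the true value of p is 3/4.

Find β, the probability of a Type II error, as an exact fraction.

144609703/268435456

A Type II error is failing to reject when Ha holds: with p = 3/4, β = P(S ≤ 11).
Adding the binomial probabilities P(S=0)+…+P(S=11) at p = 3/4 gives 144609703/268435456.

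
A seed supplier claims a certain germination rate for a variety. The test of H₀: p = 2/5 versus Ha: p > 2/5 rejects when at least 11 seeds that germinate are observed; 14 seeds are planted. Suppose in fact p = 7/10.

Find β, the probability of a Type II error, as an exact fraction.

Under the alternative p = 7/10, K ~ Binomial(14, 7/10); β is the probability the test does not reject, P(K < 11).
Adding the binomial probabilities P(K=0)+…+P(K=10) at p = 7/10 gives 32241628521117/50000000000000.

32241628521117/50000000000000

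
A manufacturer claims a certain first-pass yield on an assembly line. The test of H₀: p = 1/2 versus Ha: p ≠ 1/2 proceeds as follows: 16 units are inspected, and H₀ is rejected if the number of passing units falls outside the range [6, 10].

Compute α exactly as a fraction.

The significance level is the null-hypothesis probability of the rejection region {≤5} ∪ {≥11}.
Each tail has probability (1 + 16 + 120 + 560 + 1820 + 4368)/65536; doubling gives α = 13770/65536 = 6885/32768.

6885/32768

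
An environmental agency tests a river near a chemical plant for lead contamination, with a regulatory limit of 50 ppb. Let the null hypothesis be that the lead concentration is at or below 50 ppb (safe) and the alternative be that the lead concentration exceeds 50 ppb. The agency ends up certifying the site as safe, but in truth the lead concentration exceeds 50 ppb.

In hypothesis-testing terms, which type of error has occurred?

Type II error

'Certifying the site as safe' corresponds to failing to reject H₀.
H₀ was not rejected but H₀ is false — a Type II error (false negative).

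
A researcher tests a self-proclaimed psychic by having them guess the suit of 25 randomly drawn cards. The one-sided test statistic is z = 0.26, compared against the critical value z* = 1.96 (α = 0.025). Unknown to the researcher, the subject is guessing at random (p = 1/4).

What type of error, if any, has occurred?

The conventional null hypothesis is that the subject is guessing at random (p = 1/4).
Since z = 0.26 ≤ z* = 1.96, H₀ is not rejected.
H₀ is true (actually the subject is guessing at random (p = 1/4)).
The decision matches the true state — no error.

No error (correct decision).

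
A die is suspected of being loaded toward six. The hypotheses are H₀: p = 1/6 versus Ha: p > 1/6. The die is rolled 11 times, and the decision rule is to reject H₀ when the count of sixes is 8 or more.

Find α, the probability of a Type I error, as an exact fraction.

The Type I error probability is α = P(X ≥ 8) computed under H₀, where X ~ Binomial(11, 1/6).
Adding the binomial terms for j = 8 through 11 with p = 1/6 yields 919/15116544.

919/15116544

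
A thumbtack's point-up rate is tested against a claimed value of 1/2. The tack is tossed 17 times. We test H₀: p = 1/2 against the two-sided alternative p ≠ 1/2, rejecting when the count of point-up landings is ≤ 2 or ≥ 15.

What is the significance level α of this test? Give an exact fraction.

α = P(X ≤ 2 or X ≥ 15 | p = 1/2), X ~ Binomial(17, 1/2).
The two tails are symmetric, so α = 2·(1 + 17 + 136)/2^17 = 308/131072 = 77/32768.

77/32768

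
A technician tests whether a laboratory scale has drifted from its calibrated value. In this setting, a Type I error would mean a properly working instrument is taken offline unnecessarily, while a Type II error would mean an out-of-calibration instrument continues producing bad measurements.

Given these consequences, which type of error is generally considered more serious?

Type II error

The Type II consequence (an out-of-calibration instrument continues producing bad measurements) is more severe than the Type I consequence (a properly working instrument is taken offline unnecessarily).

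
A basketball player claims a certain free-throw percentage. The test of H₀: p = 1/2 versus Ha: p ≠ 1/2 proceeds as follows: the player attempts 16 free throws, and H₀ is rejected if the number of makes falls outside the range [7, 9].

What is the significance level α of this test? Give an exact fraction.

The significance level is the null-hypothesis probability of the rejection region {≤6} ∪ {≥10}.
Each tail has probability (1 + 16 + 120 + 560 + 1820 + 4368 + 8008)/65536; doubling gives α = 29786/65536 = 14893/32768.

14893/32768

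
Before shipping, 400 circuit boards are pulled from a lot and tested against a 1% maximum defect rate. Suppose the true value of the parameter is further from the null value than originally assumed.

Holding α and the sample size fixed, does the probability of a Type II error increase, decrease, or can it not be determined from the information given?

The further the true parameter sits from the null value, the more of the Ha sampling distribution falls in the rejection region.

It decreases.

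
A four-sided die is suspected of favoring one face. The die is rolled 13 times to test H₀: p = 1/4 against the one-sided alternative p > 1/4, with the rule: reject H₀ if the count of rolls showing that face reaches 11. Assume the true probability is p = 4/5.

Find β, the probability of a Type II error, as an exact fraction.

β = P(fail to reject H₀ | Ha true) = P(S ≤ 10 | p = 4/5), S ~ Binomial(13, 4/5).
Summing C(13,j)·(4/5)^j·(1/5)^{13-j} for j = 0..10 gives 608334741/1220703125.

608334741/1220703125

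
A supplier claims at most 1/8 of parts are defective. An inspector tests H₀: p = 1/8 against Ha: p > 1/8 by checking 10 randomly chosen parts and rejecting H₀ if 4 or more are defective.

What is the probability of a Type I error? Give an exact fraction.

Under H₀, X ~ Binomial(10, 1/8); the Type I error rate is P(X ≥ 4).
α = 1 − P(X ≤ 3) = 1 − 261063131/268435456 = 7372325/268435456.

7372325/268435456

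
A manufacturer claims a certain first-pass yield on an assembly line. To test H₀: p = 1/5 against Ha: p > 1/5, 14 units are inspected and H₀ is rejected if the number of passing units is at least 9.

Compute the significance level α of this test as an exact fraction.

2331113/6103515625

Under H₀, Y ~ Binomial(14, 1/5), and α = P(Y ≥ 9).
Adding the binomial terms for j = 9 through 14 with p = 1/5 yields 2331113/6103515625.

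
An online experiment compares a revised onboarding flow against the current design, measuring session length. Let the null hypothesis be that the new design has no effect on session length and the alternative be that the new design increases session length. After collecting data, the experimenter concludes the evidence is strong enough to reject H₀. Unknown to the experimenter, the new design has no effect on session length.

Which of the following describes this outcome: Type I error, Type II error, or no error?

H₀ was rejected, but H₀ is actually true.
Rejecting a true null hypothesis is a Type I error (false positive).

Type I error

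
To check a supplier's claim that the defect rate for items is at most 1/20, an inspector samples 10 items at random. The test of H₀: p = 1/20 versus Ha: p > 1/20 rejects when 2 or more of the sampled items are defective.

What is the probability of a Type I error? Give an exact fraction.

Under H₀, X ~ Binomial(10, 1/20); the Type I error rate is P(X ≥ 2).
Computing the lower-tail complement: 1 − 9357943235591/10240000000000 = 882056764409/10240000000000.

882056764409/10240000000000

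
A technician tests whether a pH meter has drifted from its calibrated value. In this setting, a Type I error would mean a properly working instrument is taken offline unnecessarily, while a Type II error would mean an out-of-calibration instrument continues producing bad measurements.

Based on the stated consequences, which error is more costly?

The Type II consequence (an out-of-calibration instrument continues producing bad measurements) is more severe than the Type I consequence (a properly working instrument is taken offline unnecessarily).

Type II error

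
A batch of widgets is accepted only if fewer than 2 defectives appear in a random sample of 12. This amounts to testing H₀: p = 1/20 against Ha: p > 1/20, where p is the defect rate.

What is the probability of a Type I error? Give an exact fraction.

The significance level is the probability, assuming p = 1/20, of seeing 2 or more defectives in 12 draws.
Computing the lower-tail complement: 1 − 3611198025844789/4096000000000000 = 484801974155211/4096000000000000.

484801974155211/4096000000000000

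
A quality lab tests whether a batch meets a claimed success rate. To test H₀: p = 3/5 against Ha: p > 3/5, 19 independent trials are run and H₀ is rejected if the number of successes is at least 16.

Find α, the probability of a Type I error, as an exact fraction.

The Type I error probability is α = P(K ≥ 16) computed under H₀, where K ~ Binomial(19, 3/5).
Summing C(19,j)(3/5)^j(2/5)^{19−j} for j = 16,…,19 gives 437914292733/19073486328125.

437914292733/19073486328125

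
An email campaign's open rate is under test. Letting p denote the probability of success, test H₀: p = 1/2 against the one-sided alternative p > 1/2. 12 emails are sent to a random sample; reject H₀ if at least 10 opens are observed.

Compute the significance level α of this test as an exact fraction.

79/4096

α = P(reject H₀ | H₀ true) = P(X ≥ 10 | p = 1/2), with X ~ Binomial(12, 1/2).
Summing the upper tail: (66 + 12 + 1) / 2^12 = 79/4096.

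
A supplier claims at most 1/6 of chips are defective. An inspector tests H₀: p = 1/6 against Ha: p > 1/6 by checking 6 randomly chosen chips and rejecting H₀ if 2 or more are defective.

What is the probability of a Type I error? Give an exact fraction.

12281/46656

Under H₀, X ~ Binomial(6, 1/6); the Type I error rate is P(X ≥ 2).
Via the complement, α = 1 − Σ_{j=0}^{1} C(6,j)(1/6)^j(5/6)^{6-j} = 12281/46656.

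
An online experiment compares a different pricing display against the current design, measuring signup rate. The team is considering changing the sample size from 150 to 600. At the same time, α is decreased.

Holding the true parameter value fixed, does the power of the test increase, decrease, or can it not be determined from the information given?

Cannot be determined from the information given.

The first change alone would make β decrease; the second alone would make β increase. Which effect dominates depends on the magnitudes, which are not given.
Since power = 1 − β, the effect on power is likewise indeterminate.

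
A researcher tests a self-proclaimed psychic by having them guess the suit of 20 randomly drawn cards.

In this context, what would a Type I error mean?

A Type I error would mean concluding that the subject performs better than chance when in fact the subject is guessing at random (p = 1/4).

With the conventional null hypothesis that the subject is guessing at random (p = 1/4):
A Type I error is rejecting H₀ when H₀ is true.
Here that means concluding the subject has some ability beyond chance when actually the subject is guessing at random (p = 1/4).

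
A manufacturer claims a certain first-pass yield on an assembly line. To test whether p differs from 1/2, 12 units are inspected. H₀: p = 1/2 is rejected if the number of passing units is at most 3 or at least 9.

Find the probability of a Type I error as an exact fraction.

Under H₀, Y ~ Binomial(12, 1/2); α is the probability of landing in either tail, P(Y ≤ 3) + P(Y ≥ 9).
By symmetry, α = 2·P(Y ≤ 3) = 2·(1 + 12 + 66 + 220)/4096 = 598/4096 = 299/2048.

299/2048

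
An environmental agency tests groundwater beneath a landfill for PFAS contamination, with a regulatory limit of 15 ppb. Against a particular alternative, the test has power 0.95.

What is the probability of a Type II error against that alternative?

0.05

Power = 1 − β, so β = 1 − 0.95 = 0.05.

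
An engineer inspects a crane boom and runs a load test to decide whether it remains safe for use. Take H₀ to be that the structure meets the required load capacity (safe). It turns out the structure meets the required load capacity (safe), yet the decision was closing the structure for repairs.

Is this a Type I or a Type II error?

'Closing the structure for repairs' corresponds to rejecting H₀.
H₀ was rejected but H₀ is true — a Type I error (false positive).

Type I error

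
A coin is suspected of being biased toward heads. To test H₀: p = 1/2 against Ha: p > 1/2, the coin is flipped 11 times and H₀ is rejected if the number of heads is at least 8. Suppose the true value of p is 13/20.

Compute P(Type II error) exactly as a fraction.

A Type II error is failing to reject when Ha holds: with p = 13/20, β = P(K ≤ 7).
Adding the binomial probabilities P(K=0)+…+P(K=7) at p = 13/20 gives 2941183244209/5120000000000.

2941183244209/5120000000000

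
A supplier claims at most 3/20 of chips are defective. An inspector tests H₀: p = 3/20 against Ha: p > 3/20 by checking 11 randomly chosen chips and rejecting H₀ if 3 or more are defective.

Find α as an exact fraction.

9059861222307/40960000000000

α = P(reject H₀ | H₀ true) = P(K ≥ 3 | p = 3/20), K ~ Binomial(11, 3/20).
Via the complement, α = 1 − Σ_{j=0}^{2} C(11,j)(3/20)^j(17/20)^{11-j} = 9059861222307/40960000000000.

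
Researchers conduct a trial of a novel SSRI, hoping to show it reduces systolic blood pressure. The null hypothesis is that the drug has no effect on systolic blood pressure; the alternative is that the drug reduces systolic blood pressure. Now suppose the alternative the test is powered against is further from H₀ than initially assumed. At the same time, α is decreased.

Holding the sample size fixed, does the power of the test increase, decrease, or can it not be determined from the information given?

The first change alone would make β decrease; the second alone would make β increase. Which effect dominates depends on the magnitudes, which are not given.
Since power = 1 − β, the effect on power is likewise indeterminate.

Cannot be determined from the information given.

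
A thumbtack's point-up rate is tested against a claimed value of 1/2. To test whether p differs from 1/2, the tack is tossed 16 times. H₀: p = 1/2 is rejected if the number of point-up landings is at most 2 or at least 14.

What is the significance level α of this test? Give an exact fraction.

137/32768

Under H₀, K ~ Binomial(16, 1/2); α is the probability of landing in either tail, P(K ≤ 2) + P(K ≥ 14).
By symmetry, α = 2·P(K ≤ 2) = 2·(1 + 16 + 120)/65536 = 274/65536 = 137/32768.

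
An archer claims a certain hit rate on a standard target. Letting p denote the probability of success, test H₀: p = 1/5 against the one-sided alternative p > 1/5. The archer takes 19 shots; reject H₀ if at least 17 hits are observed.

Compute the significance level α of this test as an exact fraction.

2813/19073486328125

α = P(reject H₀ | H₀ true) = P(X ≥ 17 | p = 1/5), with X ~ Binomial(19, 1/5).
P(X ≥ 17) = Σ_{j=17}^{19} C(19,j)·(1/5)^j·(4/5)^{19-j} = 2813/19073486328125.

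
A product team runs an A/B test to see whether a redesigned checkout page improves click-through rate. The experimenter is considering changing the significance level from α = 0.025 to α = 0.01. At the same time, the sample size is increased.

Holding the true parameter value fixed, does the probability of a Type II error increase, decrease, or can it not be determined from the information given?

The first change alone would make β increase; the second alone would make β decrease. Which effect dominates depends on the magnitudes, which are not given.

Cannot be determined from the information given.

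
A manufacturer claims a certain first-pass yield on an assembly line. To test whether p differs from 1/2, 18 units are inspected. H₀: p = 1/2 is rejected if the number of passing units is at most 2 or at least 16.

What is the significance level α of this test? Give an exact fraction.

The significance level is the null-hypothesis probability of the rejection region {≤2} ∪ {≥16}.
The two tails are symmetric, so α = 2·(1 + 18 + 153)/2^18 = 344/262144 = 43/32768.

43/32768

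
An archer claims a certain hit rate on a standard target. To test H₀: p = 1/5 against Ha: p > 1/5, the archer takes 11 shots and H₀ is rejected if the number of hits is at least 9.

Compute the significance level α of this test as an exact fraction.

37/1953125

α = P(reject H₀ | H₀ true) = P(Y ≥ 9 | p = 1/5), with Y ~ Binomial(11, 1/5).
Adding the binomial terms for j = 9 through 11 with p = 1/5 yields 37/1953125.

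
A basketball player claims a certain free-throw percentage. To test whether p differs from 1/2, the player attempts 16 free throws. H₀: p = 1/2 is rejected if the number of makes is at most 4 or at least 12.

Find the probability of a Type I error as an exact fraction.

2517/32768

α = P(S ≤ 4 or S ≥ 12 | p = 1/2), S ~ Binomial(16, 1/2).
By symmetry, α = 2·P(S ≤ 4) = 2·(1 + 16 + 120 + 560 + 1820)/65536 = 5034/65536 = 2517/32768.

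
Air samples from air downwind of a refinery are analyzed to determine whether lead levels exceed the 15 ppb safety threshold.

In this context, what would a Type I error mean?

With the conventional null hypothesis that the lead concentration is at or below 15 ppb (safe):
A Type I error is rejecting H₀ when H₀ is true.
Here that means declaring the site contaminated and ordering remediation when actually the lead concentration is at or below 15 ppb (safe).

A Type I error would mean concluding that the lead concentration exceeds 15 ppb when in fact the lead concentration is at or below 15 ppb (safe).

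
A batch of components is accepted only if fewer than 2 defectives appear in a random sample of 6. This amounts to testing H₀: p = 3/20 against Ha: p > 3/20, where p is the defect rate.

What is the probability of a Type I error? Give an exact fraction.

2861001/12800000

The significance level is the probability, assuming p = 3/20, of seeing 2 or more defectives in 6 draws.
Via the complement, α = 1 − Σ_{j=0}^{1} C(6,j)(3/20)^j(17/20)^{6-j} = 2861001/12800000.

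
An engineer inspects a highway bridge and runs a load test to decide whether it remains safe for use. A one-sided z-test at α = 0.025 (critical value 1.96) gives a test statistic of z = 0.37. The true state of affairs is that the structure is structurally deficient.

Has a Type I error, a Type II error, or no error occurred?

Type II error

The conventional null hypothesis is that the structure meets the required load capacity (safe).
Since z = 0.37 ≤ z* = 1.96, H₀ is not rejected.
H₀ is false (actually the structure is structurally deficient).
Failing to reject a false H₀ is a Type II error.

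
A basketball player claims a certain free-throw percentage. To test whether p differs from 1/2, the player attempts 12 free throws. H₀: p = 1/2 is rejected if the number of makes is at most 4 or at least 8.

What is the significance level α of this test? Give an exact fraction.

The significance level is the null-hypothesis probability of the rejection region {≤4} ∪ {≥8}.
By symmetry, α = 2·P(Y ≤ 4) = 2·(1 + 12 + 66 + 220 + 495)/4096 = 1588/4096 = 397/1024.

397/1024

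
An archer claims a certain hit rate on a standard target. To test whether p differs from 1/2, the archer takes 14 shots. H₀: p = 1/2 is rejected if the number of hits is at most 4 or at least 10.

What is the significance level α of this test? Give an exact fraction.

The significance level is the null-hypothesis probability of the rejection region {≤4} ∪ {≥10}.
The two tails are symmetric, so α = 2·(1 + 14 + 91 + 364 + 1001)/2^14 = 2942/16384 = 1471/8192.

1471/8192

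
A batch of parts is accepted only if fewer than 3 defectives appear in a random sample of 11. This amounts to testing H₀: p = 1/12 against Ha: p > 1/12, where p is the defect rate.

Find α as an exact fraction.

1581403943/27518828544

α = P(reject H₀ | H₀ true) = P(Y ≥ 3 | p = 1/12), Y ~ Binomial(11, 1/12).
α = 1 − P(Y ≤ 2) = 1 − 25937424601/27518828544 = 1581403943/27518828544.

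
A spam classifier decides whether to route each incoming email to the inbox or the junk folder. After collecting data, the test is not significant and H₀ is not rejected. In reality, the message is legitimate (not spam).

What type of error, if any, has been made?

No error — this is a correct decision.

The conventional null hypothesis here is that the message is legitimate (not spam).
The test retained a true H₀ — the decision matches the true state.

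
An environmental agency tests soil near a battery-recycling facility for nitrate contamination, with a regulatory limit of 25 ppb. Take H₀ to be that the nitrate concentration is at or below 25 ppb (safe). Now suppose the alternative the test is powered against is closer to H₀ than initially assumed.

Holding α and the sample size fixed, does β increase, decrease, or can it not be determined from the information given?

A smaller departure from H₀ means the test statistic under Ha is distributed closer to where it would be under H₀; rejection becomes less likely.

It increases.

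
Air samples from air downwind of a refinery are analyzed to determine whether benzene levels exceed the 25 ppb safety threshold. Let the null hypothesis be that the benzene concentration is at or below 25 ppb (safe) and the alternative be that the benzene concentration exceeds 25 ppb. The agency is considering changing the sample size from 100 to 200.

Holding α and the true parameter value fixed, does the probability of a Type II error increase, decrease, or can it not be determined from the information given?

It decreases.

More data shrinks sampling variability; the test statistic under Ha concentrates further from the null value, making rejection more likely.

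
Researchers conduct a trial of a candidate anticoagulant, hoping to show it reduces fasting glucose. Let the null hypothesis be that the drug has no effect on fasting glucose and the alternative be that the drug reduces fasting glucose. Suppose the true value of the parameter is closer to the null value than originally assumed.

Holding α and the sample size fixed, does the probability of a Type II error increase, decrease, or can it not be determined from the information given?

It increases.

A smaller departure from H₀ means the test statistic under Ha is distributed closer to where it would be under H₀; rejection becomes less likely.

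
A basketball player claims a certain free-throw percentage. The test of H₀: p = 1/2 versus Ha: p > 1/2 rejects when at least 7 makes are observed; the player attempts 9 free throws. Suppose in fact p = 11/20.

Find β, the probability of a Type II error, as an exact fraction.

β = P(fail to reject H₀ | Ha true) = P(Y ≤ 6 | p = 11/20), Y ~ Binomial(9, 11/20).
Adding the binomial probabilities P(Y=0)+…+P(Y=6) at p = 11/20 gives 54431799039/64000000000.

54431799039/64000000000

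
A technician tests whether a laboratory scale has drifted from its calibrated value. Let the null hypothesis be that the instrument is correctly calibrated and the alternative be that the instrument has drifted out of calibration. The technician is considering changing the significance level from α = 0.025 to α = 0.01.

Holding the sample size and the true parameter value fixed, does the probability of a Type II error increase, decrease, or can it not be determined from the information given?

It increases.

Lowering α raises the bar for rejection; under Ha, the test now fails to reject on outcomes it previously would have rejected.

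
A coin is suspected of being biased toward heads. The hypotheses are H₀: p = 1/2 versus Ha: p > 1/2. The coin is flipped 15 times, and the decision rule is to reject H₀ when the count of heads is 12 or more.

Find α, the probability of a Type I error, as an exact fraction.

Under H₀, S ~ Binomial(15, 1/2), and α = P(S ≥ 12).
That's C(15,12) + C(15,13) + C(15,14) + C(15,15) over 2^15, i.e. (455 + 105 + 15 + 1)/32768 = 576/32768 = 9/512.

9/512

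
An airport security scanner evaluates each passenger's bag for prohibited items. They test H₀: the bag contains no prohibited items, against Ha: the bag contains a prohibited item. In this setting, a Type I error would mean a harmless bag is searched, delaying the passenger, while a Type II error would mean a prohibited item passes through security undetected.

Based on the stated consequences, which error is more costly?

The Type II consequence (a prohibited item passes through security undetected) is more severe than the Type I consequence (a harmless bag is searched, delaying the passenger).

Type II error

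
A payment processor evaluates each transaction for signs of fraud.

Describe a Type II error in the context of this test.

With the conventional null hypothesis that the transaction is legitimate:
A Type II error is failing to reject H₀ when H₀ is false.
Here that means approving the transaction when actually the transaction is fraudulent.

A Type II error would mean concluding that the transaction is legitimate (or at least failing to establish that the transaction is fraudulent) when in fact the transaction is fraudulent.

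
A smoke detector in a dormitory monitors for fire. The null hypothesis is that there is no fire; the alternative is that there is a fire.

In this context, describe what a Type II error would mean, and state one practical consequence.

A Type II error is failing to reject H₀ when H₀ is false.
Here that means remaining silent when actually there is a fire.

A Type II error would mean concluding that there is no fire (or at least failing to establish that there is a fire) when in fact there is a fire. Consequence: a real fire goes undetected.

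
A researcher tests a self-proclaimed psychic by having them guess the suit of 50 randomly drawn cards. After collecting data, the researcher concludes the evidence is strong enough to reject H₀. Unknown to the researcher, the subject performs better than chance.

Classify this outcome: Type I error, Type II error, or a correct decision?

Neither — the decision is correct.

The conventional null hypothesis here is that the subject is guessing at random (p = 1/4).
The test rejected a false H₀ — the decision matches the true state.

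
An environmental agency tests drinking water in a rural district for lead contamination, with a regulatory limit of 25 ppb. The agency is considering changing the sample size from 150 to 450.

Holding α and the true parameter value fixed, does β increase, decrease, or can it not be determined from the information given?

More data shrinks sampling variability; the test statistic under Ha concentrates further from the null value, making rejection more likely.

It decreases.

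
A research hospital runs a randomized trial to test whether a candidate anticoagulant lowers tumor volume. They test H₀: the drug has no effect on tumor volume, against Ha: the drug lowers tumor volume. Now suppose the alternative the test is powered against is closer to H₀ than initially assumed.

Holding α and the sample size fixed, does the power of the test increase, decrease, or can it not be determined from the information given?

It decreases.

When the true parameter is near the null value, the test has a harder time distinguishing Ha from H₀.
Since power = 1 − β and β increases, power decreases.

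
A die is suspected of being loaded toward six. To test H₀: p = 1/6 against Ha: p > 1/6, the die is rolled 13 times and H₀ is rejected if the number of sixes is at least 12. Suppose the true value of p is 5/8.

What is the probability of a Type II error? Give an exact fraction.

Under the alternative p = 5/8, S ~ Binomial(13, 5/8); β is the probability the test does not reject, P(S < 12).
Summing C(13,j)·(5/8)^j·(3/8)^{13-j} for j = 0..11 gives 134753406597/137438953472.

134753406597/137438953472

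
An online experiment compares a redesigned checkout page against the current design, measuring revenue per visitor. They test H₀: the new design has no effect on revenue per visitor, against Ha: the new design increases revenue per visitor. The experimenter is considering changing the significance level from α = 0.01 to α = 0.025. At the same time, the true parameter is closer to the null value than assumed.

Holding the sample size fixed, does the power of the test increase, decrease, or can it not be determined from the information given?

Cannot be determined from the information given.

The first change alone would make β decrease; the second alone would make β increase. Which effect dominates depends on the magnitudes, which are not given.
Since power = 1 − β, the effect on power is likewise indeterminate.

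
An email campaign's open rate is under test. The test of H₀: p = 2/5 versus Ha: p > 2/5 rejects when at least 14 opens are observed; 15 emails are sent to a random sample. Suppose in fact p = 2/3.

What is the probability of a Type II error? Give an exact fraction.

A Type II error is failing to reject when Ha holds: with p = 2/3, β = P(S ≤ 13).
Adding the binomial probabilities P(S=0)+…+P(S=13) at p = 2/3 gives 14070379/14348907.

14070379/14348907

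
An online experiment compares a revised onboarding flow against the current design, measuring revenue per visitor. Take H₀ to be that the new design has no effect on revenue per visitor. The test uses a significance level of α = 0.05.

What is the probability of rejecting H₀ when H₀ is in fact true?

0.05

The significance level α is, by definition, the probability of a Type I error — P(reject H₀ | H₀ true).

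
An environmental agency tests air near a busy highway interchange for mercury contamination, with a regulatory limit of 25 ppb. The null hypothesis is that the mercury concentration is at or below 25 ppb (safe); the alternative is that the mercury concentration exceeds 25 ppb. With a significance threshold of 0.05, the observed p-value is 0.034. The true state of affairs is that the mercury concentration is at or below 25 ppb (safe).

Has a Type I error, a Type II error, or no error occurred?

Since p = 0.034 < α = 0.05, H₀ is rejected.
H₀ is true (actually the mercury concentration is at or below 25 ppb (safe)).
Rejecting a true H₀ is a Type I error.

Type I error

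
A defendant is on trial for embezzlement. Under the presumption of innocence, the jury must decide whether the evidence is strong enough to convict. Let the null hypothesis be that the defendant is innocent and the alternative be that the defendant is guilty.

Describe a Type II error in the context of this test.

A Type II error is failing to reject H₀ when H₀ is false.
Here that means acquitting the defendant when actually the defendant is guilty.

A Type II error would mean concluding that the defendant is innocent (or at least failing to establish that the defendant is guilty) when in fact the defendant is guilty.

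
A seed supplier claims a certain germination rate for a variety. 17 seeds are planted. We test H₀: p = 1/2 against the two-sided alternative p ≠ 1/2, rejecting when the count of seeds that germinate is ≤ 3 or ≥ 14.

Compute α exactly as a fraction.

The significance level is the null-hypothesis probability of the rejection region {≤3} ∪ {≥14}.
Each tail has probability (1 + 17 + 136 + 680)/131072; doubling gives α = 1668/131072 = 417/32768.

417/32768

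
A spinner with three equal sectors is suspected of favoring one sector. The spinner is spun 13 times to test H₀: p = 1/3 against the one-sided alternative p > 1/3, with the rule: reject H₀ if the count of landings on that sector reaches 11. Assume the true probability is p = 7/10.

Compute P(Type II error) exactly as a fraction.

A Type II error is failing to reject when Ha holds: with p = 7/10, β = P(X ≤ 10).
Summing C(13,j)·(7/10)^j·(3/10)^{13-j} for j = 0..10 gives 7788298257/9765625000.

7788298257/9765625000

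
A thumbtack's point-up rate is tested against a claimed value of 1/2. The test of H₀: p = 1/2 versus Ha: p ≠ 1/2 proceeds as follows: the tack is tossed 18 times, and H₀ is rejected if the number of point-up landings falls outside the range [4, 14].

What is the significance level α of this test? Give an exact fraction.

The significance level is the null-hypothesis probability of the rejection region {≤3} ∪ {≥15}.
By symmetry, α = 2·P(Y ≤ 3) = 2·(1 + 18 + 153 + 816)/262144 = 1976/262144 = 247/32768.

247/32768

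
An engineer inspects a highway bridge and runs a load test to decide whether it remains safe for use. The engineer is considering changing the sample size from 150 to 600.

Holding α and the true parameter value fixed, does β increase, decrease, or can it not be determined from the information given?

It decreases.

More data shrinks sampling variability; the test statistic under Ha concentrates further from the null value, making rejection more likely.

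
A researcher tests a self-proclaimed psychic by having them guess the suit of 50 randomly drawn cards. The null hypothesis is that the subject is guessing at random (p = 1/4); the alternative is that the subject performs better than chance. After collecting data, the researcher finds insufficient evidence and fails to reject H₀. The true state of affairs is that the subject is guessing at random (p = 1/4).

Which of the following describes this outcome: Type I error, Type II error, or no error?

The test retained a true H₀ — the decision matches the true state.

No error — this is a correct decision.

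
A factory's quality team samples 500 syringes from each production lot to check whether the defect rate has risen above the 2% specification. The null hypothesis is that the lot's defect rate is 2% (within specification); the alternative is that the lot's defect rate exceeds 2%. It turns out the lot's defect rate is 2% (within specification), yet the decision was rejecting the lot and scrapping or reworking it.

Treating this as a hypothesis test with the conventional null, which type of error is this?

'Rejecting the lot and scrapping or reworking it' corresponds to rejecting H₀.
H₀ was rejected but H₀ is true — a Type I error (false positive).

Type I error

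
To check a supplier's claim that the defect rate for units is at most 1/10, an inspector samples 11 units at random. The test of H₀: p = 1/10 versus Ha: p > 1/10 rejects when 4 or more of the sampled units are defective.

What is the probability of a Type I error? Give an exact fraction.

46336903/2500000000

Under H₀, K ~ Binomial(11, 1/10); the Type I error rate is P(K ≥ 4).
Computing the lower-tail complement: 1 − 2453663097/2500000000 = 46336903/2500000000.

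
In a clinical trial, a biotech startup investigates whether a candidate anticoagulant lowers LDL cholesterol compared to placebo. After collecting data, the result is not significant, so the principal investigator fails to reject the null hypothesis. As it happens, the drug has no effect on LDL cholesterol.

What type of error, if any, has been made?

The conventional null hypothesis here is that the drug has no effect on LDL cholesterol.
The test retained a true H₀ — the decision matches the true state.

Neither — the decision is correct.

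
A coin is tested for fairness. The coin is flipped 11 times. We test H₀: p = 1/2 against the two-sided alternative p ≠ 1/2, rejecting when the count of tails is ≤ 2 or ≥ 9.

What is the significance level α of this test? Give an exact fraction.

67/1024

α = P(Y ≤ 2 or Y ≥ 9 | p = 1/2), Y ~ Binomial(11, 1/2).
The two tails are symmetric, so α = 2·(1 + 11 + 55)/2^11 = 134/2048 = 67/1024.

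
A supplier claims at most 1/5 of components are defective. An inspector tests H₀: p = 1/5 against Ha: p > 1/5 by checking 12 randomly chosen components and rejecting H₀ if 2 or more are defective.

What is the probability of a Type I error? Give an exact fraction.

177031761/244140625

The significance level is the probability, assuming p = 1/5, of seeing 2 or more defectives in 12 draws.
Computing the lower-tail complement: 1 − 67108864/244140625 = 177031761/244140625.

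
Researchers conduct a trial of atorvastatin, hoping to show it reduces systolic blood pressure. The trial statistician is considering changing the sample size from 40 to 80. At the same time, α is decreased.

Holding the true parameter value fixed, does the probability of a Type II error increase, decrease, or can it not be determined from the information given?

Cannot be determined from the information given.

The first change alone would make β decrease; the second alone would make β increase. Which effect dominates depends on the magnitudes, which are not given.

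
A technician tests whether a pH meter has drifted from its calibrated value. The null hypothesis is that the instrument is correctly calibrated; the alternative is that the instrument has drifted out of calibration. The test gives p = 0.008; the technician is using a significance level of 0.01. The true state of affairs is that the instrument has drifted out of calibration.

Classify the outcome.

No error (correct decision).

Since p = 0.008 < α = 0.01, H₀ is rejected.
H₀ is false (actually the instrument has drifted out of calibration).
The decision matches the true state — no error.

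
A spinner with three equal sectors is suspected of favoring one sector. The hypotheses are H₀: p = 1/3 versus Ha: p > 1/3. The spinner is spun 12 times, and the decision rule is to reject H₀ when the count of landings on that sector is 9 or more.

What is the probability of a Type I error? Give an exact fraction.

683/177147

The Type I error probability is α = P(X ≥ 9) computed under H₀, where X ~ Binomial(12, 1/3).
P(X ≥ 9) = Σ_{j=9}^{12} C(12,j)·(1/3)^j·(2/3)^{12-j} = 683/177147.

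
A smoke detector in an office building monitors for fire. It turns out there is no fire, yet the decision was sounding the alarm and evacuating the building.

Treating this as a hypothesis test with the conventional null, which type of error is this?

The null hypothesis here is that there is no fire.
'Sounding the alarm and evacuating the building' corresponds to rejecting H₀.
H₀ was rejected but H₀ is true — a Type I error (false positive).

Type I error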